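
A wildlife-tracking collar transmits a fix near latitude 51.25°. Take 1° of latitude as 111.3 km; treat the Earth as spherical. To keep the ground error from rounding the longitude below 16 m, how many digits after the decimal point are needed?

4 decimal places

At 51.25° one degree of longitude covers 111300 × cos 51.25° ≈ 111300 × 0.6259 ≈ 69665.3 m.
N decimal places → at most half a unit in the last place, 0.5 × 10⁻ᴺ° = 69665.3/2 × 10⁻ᴺ m.
Need 0.5 × 69665.3 × 10⁻ᴺ ≤ 16 → 10⁻ᴺ ≤ 4.593e-04, so N ≥ 3.34.
So 4 decimal places suffice (3.48 m); 3 would allow up to 34.8 m.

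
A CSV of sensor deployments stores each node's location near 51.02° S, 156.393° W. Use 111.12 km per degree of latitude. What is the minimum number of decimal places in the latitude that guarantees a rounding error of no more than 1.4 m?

One degree of latitude covers 111120 m.
With N decimal places the half-ulp bound is 0.5·10⁻ᴺ°, or 0.5·10⁻ᴺ × 111120 m on the ground.
Need 0.5 × 111120 × 10⁻ᴺ ≤ 1.4 → 10⁻ᴺ ≤ 2.520e-05, so N ≥ 4.60.
N = 4 would give 5.56 m (too coarse); N = 5 gives 0.556 m ≤ 1.4 m.

5 decimal places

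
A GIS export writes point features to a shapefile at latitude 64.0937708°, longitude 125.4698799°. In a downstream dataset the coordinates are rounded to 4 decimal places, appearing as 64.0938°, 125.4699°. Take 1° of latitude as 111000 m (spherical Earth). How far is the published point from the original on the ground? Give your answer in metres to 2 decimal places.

Δlat = 64.0937708 − 64.0938 = -0.0000292°; Δlon = 125.4698799 − 125.4699 = -0.0000201°.
North–south shift: -0.0000292 × 111000 = -3.2412 m.
East–west at this latitude: -0.0000201° × 111000 × cos 64.0938° ≈ -0.0000201 × 48495.8 = -0.974766 m.
Hypotenuse of the two orthogonal shifts: √(3.2412² + 0.974766²) = 3.3846 m.

3.38 metres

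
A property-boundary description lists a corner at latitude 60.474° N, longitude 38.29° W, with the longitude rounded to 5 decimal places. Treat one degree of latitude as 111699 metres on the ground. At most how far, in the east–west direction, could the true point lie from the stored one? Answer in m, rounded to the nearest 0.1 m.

0.3 m

Rounding to 5 decimal places leaves the longitude within ±5e-06° of the true value.
At latitude 60.474° a degree of longitude spans 111699 m × cos 60.474° = 111699 × 0.4928 ≈ 55047.3 m.
Maximum E–W displacement: 5e-06 × 55047.3 = 0.275237 m.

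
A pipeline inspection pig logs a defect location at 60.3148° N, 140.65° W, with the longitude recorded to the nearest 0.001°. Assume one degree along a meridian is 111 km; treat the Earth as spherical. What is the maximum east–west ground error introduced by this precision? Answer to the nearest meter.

27 meters

Rounding to 3 decimal places leaves the longitude within ±0.0005° of the true value.
At latitude 60.3148° a degree of longitude spans 111000 m × cos 60.3148° = 111000 × 0.4952 ≈ 54971 m.
Maximum E–W displacement: 0.0005 × 54971 = 27.4855 m.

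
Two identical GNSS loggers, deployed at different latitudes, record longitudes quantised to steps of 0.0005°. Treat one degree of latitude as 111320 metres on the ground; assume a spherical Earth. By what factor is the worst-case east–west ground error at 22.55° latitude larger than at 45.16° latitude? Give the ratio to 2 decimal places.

With a 0.0005° grid the true value lies within half a step, ±0.0005°/2 = ±0.00025°, of the stored one.
At 22.55°: 0.00025° × 111320 × cos 22.55° = 0.00025 × 111320 × 0.9235 ≈ 25.702 m.
At 45.16°: 0.00025° × 111320 × cos 45.16° = 0.00025 × 111320 × 0.7051 ≈ 19.624 m.
The ratio reduces to cos 22.55° / cos 45.16° = 0.9235/0.7051 ≈ 1.3098.

1.31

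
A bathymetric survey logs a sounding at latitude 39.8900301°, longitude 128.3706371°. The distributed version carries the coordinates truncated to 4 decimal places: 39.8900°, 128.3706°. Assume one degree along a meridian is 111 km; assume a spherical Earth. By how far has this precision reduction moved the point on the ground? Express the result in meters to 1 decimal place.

4.6 meters

The latitude changed by +0.0000301° and the longitude by +0.0000371°.
N–S: 0.0000301° × 111000 m/° = 3.3411 m.
East–west at this latitude: 0.0000371° × 111000 × cos 39.89° ≈ 0.0000371 × 85167.8 = 3.15972 m.
Distance: √(3.3411² + 3.15972²) ≈ 4.59857 m.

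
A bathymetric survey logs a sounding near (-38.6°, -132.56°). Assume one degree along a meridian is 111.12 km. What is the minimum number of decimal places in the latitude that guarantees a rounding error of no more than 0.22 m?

One degree of latitude covers 111120 m.
N decimal places → at most half a unit in the last place, 0.5 × 10⁻ᴺ° = 111120/2 × 10⁻ᴺ m.
Setting 55560 × 10⁻ᴺ ≤ 0.22 gives 10ᴺ ≥ 2.525e+05, i.e. N ≥ 5.40.
At 5 places the error can reach 0.556 m, but 6 places keeps it to 0.0556 m.

6 decimal places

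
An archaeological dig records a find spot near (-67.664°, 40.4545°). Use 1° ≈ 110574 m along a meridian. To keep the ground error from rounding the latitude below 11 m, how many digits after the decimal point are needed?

One degree of latitude covers 110574 m.
With N decimal places the half-ulp bound is 0.5·10⁻ᴺ°, or 0.5·10⁻ᴺ × 110574 m on the ground.
Setting 55287 × 10⁻ᴺ ≤ 11 gives 10ᴺ ≥ 5026, i.e. N ≥ 3.70.
N = 3 would give 55.3 m (too coarse); N = 4 gives 5.53 m ≤ 11 m.

4 decimal places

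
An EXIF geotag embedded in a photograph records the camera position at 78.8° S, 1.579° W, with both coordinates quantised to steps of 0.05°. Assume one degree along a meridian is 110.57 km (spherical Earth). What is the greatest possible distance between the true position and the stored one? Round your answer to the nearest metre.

2816 metres

With a 0.05° grid the true value lies within half a step, ±0.05°/2 = ±0.025°, of the stored one.
Latitude error → 0.025 × 110570 = 2764.25 m along the meridian.
Longitude error → 0.025 × 110570 × cos 78.8° = 0.025 × 110570 × 0.1942 ≈ 536.912 m.
Combining orthogonally: (2764.25² + 536.912²)^½ ≈ 2815.91 m.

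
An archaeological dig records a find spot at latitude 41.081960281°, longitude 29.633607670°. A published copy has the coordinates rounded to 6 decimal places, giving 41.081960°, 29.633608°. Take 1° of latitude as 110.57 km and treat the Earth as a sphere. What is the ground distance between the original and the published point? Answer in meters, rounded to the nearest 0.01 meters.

0.04 meters

Δlat = 41.081960281 − 41.081960 = +0.000000281°; Δlon = 29.633607670 − 29.633608 = -0.000000330°.
North–south shift: 0.000000281 × 110570 = 0.0310702 m.
East–west at this latitude: -0.000000330° × 110570 × cos 41.082° ≈ -0.000000330 × 83344.4 = -0.0275036 m.
Combined displacement = (0.0310702² + 0.0275036²)^½ ≈ 0.0414947 m.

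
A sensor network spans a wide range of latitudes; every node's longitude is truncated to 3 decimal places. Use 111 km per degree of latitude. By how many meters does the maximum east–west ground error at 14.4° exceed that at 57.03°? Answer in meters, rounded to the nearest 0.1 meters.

Truncating at 3 decimal places can drop up to a full unit in the last place, so the longitude may be off by as much as 0.001°.
Error at 14.4° = 0.001° × 111000 × cos 14.4° ≈ 111 × 0.9686 = 107.51 m.
At 57.03°: 0.001° × 111000 × cos 57.03° = 0.001 × 111000 × 0.5442 ≈ 60.406 m.
Difference: 107.51 − 60.406 = 47.107 m.

47.1 meters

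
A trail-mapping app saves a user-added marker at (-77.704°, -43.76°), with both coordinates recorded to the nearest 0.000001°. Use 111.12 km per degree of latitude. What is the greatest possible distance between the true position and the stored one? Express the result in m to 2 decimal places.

0.06 m

Rounding to 6 decimal places leaves each coordinate within ±5e-07° of the true value.
N–S: 5e-07° × 111120 m/° = 0.05556 m.
Longitude error → 5e-07 × 111120 × cos 77.704° = 5e-07 × 111120 × 0.2130 ≈ 0.0118322 m.
Worst case both components are at the extreme and orthogonal: √(0.05556² + 0.0118322²) ≈ 0.0568059 m.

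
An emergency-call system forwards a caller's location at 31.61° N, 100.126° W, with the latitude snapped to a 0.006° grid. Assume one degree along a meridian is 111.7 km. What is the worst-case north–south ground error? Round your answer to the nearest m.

With a 0.006° grid the true value lies within half a step, ±0.006°/2 = ±0.003°, of the stored one.
Along the meridian that is 0.003° × 111700 m/° = 335.1 m.

335 m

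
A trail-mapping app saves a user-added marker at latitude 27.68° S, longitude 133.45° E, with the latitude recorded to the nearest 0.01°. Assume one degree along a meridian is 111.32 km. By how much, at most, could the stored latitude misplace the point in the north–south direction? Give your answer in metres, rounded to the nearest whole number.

557 metres

Rounding to 2 decimal places leaves the latitude within ±0.005° of the true value.
Along the meridian that is 0.005° × 111320 m/° = 556.6 m.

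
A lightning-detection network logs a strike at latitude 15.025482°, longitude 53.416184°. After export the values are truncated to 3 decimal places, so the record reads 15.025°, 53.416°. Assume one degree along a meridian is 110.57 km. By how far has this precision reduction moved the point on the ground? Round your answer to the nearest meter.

Δlat = 15.025482 − 15.025 = +0.000482°; Δlon = 53.416184 − 53.416 = +0.000184°.
North–south shift: 0.000482 × 110570 = 53.2947 m.
East–west at this latitude: 0.000184° × 110570 × cos 15.025° ≈ 0.000184 × 106790 = 19.6493 m.
Hypotenuse of the two orthogonal shifts: √(53.2947² + 19.6493²) = 56.8016 m.

57 meters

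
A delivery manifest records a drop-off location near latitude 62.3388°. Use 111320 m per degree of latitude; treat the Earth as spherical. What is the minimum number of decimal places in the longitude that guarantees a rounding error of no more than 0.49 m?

5 decimal places

At 62.3388° one degree of longitude covers 111320 × cos 62.3388° ≈ 111320 × 0.4642 ≈ 51679.5 m.
Rounding to N decimal places gives at most 0.5 × 10⁻ᴺ degrees of error, i.e. 0.5 × 10⁻ᴺ × 51679.5 m.
Need 0.5 × 51679.5 × 10⁻ᴺ ≤ 0.49 → 10⁻ᴺ ≤ 1.896e-05, so N ≥ 4.72.
So 5 decimal places suffice (0.258 m); 4 would allow up to 2.58 m.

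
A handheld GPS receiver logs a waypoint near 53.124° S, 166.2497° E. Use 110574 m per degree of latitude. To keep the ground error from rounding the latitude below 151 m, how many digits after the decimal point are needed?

One degree of latitude covers 110574 m.
N decimal places → at most half a unit in the last place, 0.5 × 10⁻ᴺ° = 110574/2 × 10⁻ᴺ m.
Need 0.5 × 110574 × 10⁻ᴺ ≤ 151 → 10⁻ᴺ ≤ 2.731e-03, so N ≥ 2.56.
N = 2 would give 553 m (too coarse); N = 3 gives 55.3 m ≤ 151 m.

3 decimal places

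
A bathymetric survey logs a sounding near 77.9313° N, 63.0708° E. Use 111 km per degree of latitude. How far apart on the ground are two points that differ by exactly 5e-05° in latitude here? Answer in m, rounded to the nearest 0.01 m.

Along a meridian 5e-05° is 5e-05 × 111000 = 5.55 m.

5.55 m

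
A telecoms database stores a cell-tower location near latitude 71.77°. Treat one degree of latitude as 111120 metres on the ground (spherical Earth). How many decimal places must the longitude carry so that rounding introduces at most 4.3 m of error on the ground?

At 71.77° one degree of longitude covers 111120 × cos 71.77° ≈ 111120 × 0.3128 ≈ 34761.9 m.
Rounding to N decimal places gives at most 0.5 × 10⁻ᴺ degrees of error, i.e. 0.5 × 10⁻ᴺ × 34761.9 m.
Need 0.5 × 34761.9 × 10⁻ᴺ ≤ 4.3 → 10⁻ᴺ ≤ 2.474e-04, so N ≥ 3.61.
At 3 places the error can reach 17.4 m, but 4 places keeps it to 1.74 m.

4 decimal places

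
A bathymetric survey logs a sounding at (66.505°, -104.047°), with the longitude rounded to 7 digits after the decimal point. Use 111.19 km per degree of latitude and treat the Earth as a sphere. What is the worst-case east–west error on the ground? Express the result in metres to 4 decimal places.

Rounding to 7 decimal places leaves the longitude within ±5e-08° of the true value.
At latitude 66.505° a degree of longitude spans 111190 m × cos 66.505° = 111190 × 0.3987 ≈ 44328 m.
East–west error: 5e-08° × 44328 m/° ≈ 0.0022164 m.

0.0022 metres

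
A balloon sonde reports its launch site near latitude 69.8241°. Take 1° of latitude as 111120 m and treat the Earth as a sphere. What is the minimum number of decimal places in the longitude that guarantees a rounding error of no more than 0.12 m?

6

At 69.8241° one degree of longitude covers 111120 × cos 69.8241° ≈ 111120 × 0.3449 ≈ 38325.7 m.
Rounding to N decimal places gives at most 0.5 × 10⁻ᴺ degrees of error, i.e. 0.5 × 10⁻ᴺ × 38325.7 m.
Need 0.5 × 38325.7 × 10⁻ᴺ ≤ 0.12 → 10⁻ᴺ ≤ 6.262e-06, so N ≥ 5.20.
N = 5 would give 0.192 m (too coarse); N = 6 gives 0.0192 m ≤ 0.12 m.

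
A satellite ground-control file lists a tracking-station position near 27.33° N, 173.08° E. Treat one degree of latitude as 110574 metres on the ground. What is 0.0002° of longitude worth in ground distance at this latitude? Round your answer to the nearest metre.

One degree of longitude here spans 110574 × cos 27.33° = 110574 × 0.8884 ≈ 98231.4 m; 0.0002° of that is 19.6463 m.

20 metres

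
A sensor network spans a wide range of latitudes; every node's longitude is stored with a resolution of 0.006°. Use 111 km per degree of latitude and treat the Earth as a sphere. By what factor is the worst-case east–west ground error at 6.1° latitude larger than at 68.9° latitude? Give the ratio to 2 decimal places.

With a 0.006° grid the true value lies within half a step, ±0.006°/2 = ±0.003°, of the stored one.
At 6.1°: 0.003° × 111000 × cos 6.1° = 0.003 × 111000 × 0.9943 ≈ 331.11 m.
Error at 68.9° = 0.003° × 111000 × cos 68.9° ≈ 333 × 0.3600 = 119.88 m.
Ratio: 331.11 / 119.88 = cos 6.1° / cos 68.9° ≈ 2.7621.

2.76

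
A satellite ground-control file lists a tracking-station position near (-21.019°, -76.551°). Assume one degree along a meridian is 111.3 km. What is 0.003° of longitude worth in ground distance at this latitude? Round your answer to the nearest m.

0.003° of longitude at 21.019° is 0.003 × 111300 × cos 21.019° ≈ 0.003 × 103894 = 311.683 m.

312 m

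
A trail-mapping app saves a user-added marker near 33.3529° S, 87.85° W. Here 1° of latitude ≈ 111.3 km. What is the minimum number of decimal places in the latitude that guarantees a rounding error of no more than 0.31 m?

One degree of latitude covers 111300 m.
N decimal places → at most half a unit in the last place, 0.5 × 10⁻ᴺ° = 111300/2 × 10⁻ᴺ m.
Need 0.5 × 111300 × 10⁻ᴺ ≤ 0.31 → 10⁻ᴺ ≤ 5.571e-06, so N ≥ 5.25.
So 6 decimal places suffice (0.0556 m); 5 would allow up to 0.556 m.

6 decimal places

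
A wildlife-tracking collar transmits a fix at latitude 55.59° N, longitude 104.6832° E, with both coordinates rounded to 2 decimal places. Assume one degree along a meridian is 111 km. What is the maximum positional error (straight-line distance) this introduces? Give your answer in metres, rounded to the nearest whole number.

Rounding to 2 decimal places leaves each coordinate within ±0.005° of the true value.
N–S: 0.005° × 111000 m/° = 555 m.
East–west component at 55.59°: 0.005° × 111000 × cos 55.59° ≈ 0.005 × 62727.3 ≈ 313.637 m.
Combining orthogonally: (555² + 313.637²)^½ ≈ 637.49 m.

637 metres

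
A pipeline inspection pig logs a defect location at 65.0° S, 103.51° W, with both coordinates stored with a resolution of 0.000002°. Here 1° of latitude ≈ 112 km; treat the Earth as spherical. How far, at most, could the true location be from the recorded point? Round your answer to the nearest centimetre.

With a 0.000002° grid the true value lies within half a step, ±0.000002°/2 = ±1e-06°, of the stored one.
Latitude error → 1e-06 × 112000 = 0.112 m along the meridian.
E–W at 65°: 1e-06° × 112000 × cos 65° = 1e-06 × 112000 × 0.4226 ≈ 0.0473332 m.
Worst case both components are at the extreme and orthogonal: √(0.112² + 0.0473332²) ≈ 0.121591 m.
That is 0.121591 m = 12.159 cm.

12 centimetres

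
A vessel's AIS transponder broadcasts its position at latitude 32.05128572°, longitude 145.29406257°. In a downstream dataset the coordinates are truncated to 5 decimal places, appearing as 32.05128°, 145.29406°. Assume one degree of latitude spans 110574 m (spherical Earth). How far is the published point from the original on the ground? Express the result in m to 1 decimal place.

0.7 m

The latitude changed by +0.00000572° and the longitude by +0.00000257°.
North–south shift: 0.00000572 × 110574 = 0.632483 m.
East–west at this latitude: 0.00000257° × 110574 × cos 32.0513° ≈ 0.00000257 × 93719.6 = 0.240859 m.
Distance: √(0.632483² + 0.240859²) ≈ 0.676793 m.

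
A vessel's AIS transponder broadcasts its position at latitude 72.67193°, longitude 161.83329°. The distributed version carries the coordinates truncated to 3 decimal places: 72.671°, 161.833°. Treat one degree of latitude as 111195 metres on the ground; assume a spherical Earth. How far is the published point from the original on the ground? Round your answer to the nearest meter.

The latitude changed by +0.00093° and the longitude by +0.00029°.
N–S: 0.00093° × 111195 m/° = 103.411 m.
E–W at 72.671°: 0.00029° × 111195 × cos 72.671° = 0.00029 × 111195 × 0.2979 ≈ 9.6049 m.
Distance: √(103.411² + 9.6049²) ≈ 103.856 m.

104 meters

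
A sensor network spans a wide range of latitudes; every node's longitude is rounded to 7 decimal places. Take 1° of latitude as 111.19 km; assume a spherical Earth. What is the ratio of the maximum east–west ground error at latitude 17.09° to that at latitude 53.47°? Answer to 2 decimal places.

1.61

Rounding to 7 decimal places leaves the longitude within ±5e-08° of the true value.
Error at 17.09° = 5e-08° × 111190 × cos 17.09° ≈ 0.0055595 × 0.9558 = 0.005314 m.
At 53.47°: 5e-08° × 111190 × cos 53.47° = 5e-08 × 111190 × 0.5952 ≈ 0.0033093 m.
The ratio reduces to cos 17.09° / cos 53.47° = 0.9558/0.5952 ≈ 1.6058.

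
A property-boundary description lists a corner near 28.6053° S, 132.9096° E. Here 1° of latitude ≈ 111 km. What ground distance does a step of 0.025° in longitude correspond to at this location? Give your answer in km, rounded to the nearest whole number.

0.025° of longitude at 28.6053° is 0.025 × 111000 × cos 28.6053° ≈ 0.025 × 97451.2 = 2436.28 m.
That is 2436.28 m = 2.4363 km.

2 km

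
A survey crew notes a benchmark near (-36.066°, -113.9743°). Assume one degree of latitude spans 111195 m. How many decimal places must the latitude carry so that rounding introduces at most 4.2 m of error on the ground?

One degree of latitude covers 111195 m.
N decimal places → at most half a unit in the last place, 0.5 × 10⁻ᴺ° = 111195/2 × 10⁻ᴺ m.
Setting 55597.5 × 10⁻ᴺ ≤ 4.2 gives 10ᴺ ≥ 1.324e+04, i.e. N ≥ 4.12.
N = 4 would give 5.56 m (too coarse); N = 5 gives 0.556 m ≤ 4.2 m.

5 decimal places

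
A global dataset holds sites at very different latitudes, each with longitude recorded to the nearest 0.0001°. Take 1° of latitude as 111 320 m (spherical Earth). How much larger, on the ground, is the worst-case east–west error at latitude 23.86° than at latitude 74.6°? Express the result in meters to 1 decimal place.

Rounding to 4 decimal places leaves the longitude within ±5e-05° of the true value.
At 23.86°: 5e-05° × 111320 × cos 23.86° = 5e-05 × 111320 × 0.9145 ≈ 5.0903 m.
At 74.6°: 5e-05° × 111320 × cos 74.6° = 5e-05 × 111320 × 0.2656 ≈ 1.4781 m.
Difference: 5.0903 − 1.4781 = 3.6122 m.

3.6 meters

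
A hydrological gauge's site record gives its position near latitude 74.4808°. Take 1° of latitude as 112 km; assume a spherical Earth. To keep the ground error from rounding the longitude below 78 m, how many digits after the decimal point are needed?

3 decimal places

At 74.4808° one degree of longitude covers 112000 × cos 74.4808° ≈ 112000 × 0.2676 ≈ 29966.9 m.
Rounding to N decimal places gives at most 0.5 × 10⁻ᴺ degrees of error, i.e. 0.5 × 10⁻ᴺ × 29966.9 m.
Setting 14983.4 × 10⁻ᴺ ≤ 78 gives 10ᴺ ≥ 192.1, i.e. N ≥ 2.28.
So 3 decimal places suffice (15 m); 2 would allow up to 150 m.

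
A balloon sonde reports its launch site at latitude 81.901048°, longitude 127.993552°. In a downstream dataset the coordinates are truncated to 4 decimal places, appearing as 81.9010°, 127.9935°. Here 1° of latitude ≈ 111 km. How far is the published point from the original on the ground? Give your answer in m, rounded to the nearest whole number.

5 m

The latitude changed by +0.000048° and the longitude by +0.000052°.
North–south shift: 0.000048 × 111000 = 5.328 m.
E–W at 81.901°: 0.000052° × 111000 × cos 81.901° = 0.000052 × 111000 × 0.1409 ≈ 0.813182 m.
Distance: √(5.328² + 0.813182²) ≈ 5.3897 m.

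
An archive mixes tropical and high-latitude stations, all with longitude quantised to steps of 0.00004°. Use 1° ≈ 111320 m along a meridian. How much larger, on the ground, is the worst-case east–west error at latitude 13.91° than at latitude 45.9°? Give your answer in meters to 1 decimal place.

0.6 meters

With a 0.00004° grid the true value lies within half a step, ±0.00004°/2 = ±2e-05°, of the stored one.
Error at 13.91° = 2e-05° × 111320 × cos 13.91° ≈ 2.2264 × 0.9707 = 2.1611 m.
Error at 45.9° = 2e-05° × 111320 × cos 45.9° ≈ 2.2264 × 0.6959 = 1.5494 m.
Difference: 2.1611 − 1.5494 = 0.61173 m.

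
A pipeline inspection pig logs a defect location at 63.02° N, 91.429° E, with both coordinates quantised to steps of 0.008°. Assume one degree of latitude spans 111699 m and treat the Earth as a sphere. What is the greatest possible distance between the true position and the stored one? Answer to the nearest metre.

With a 0.008° grid the true value lies within half a step, ±0.008°/2 = ±0.004°, of the stored one.
North–south component: 0.004° × 111699 = 446.796 m.
East–west component at 63.02°: 0.004° × 111699 × cos 63.02° ≈ 0.004 × 50675.5 ≈ 202.702 m.
Combining orthogonally: (446.796² + 202.702²)^½ ≈ 490.627 m.

491 metres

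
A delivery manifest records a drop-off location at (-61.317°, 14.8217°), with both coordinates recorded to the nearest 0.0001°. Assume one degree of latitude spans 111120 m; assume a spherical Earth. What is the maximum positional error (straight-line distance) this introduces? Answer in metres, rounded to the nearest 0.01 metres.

6.16 metres

Rounding to 4 decimal places leaves each coordinate within ±5e-05° of the true value.
Latitude error → 5e-05 × 111120 = 5.556 m along the meridian.
East–west component at 61.317°: 5e-05° × 111120 × cos 61.317° ≈ 5e-05 × 53333.5 ≈ 2.66668 m.
Combining orthogonally: (5.556² + 2.66668²)^½ ≈ 6.16282 m.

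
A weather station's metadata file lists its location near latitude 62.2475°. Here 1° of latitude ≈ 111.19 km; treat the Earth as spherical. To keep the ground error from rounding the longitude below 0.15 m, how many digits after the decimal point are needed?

At 62.2475° one degree of longitude covers 111190 × cos 62.2475° ≈ 111190 × 0.4657 ≈ 51776 m.
N decimal places → at most half a unit in the last place, 0.5 × 10⁻ᴺ° = 51776/2 × 10⁻ᴺ m.
Need 0.5 × 51776 × 10⁻ᴺ ≤ 0.15 → 10⁻ᴺ ≤ 5.794e-06, so N ≥ 5.24.
N = 5 would give 0.259 m (too coarse); N = 6 gives 0.0259 m ≤ 0.15 m.

6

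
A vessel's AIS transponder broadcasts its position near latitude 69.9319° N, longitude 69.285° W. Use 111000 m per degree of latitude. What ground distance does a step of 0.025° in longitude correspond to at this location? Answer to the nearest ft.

3124 ft

One degree of longitude here spans 111000 × cos 69.9319° = 111000 × 0.3431 ≈ 38088.2 m; 0.025° of that is 952.205 m.
Converting: 952.205 m × 3.2808 ft/m ≈ 3124 ft.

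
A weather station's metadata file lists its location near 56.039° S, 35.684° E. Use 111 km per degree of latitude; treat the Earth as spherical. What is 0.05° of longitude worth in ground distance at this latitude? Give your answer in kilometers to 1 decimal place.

At 56.039° a degree of longitude is 111000 × cos 56.039° ≈ 62007.8 m, so 0.05° corresponds to 3100.39 m.
That is 3100.39 m = 3.1004 km.

3.1 kilometers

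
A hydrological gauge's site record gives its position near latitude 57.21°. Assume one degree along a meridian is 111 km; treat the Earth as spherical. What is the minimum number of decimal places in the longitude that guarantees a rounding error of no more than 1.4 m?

5 decimal places

At 57.21° one degree of longitude covers 111000 × cos 57.21° ≈ 111000 × 0.5416 ≈ 60113.3 m.
N decimal places → at most half a unit in the last place, 0.5 × 10⁻ᴺ° = 60113.3/2 × 10⁻ᴺ m.
Setting 30056.7 × 10⁻ᴺ ≤ 1.4 gives 10ᴺ ≥ 2.147e+04, i.e. N ≥ 4.33.
At 4 places the error can reach 3.01 m, but 5 places keeps it to 0.301 m.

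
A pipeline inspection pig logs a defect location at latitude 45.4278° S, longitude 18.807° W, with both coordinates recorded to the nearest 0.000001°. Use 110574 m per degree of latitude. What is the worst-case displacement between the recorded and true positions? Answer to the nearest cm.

Rounding to 6 decimal places leaves each coordinate within ±5e-07° of the true value.
North–south component: 5e-07° × 110574 = 0.055287 m.
Longitude error → 5e-07 × 110574 × cos 45.4278° = 5e-07 × 110574 × 0.7018 ≈ 0.0388008 m.
Combining orthogonally: (0.055287² + 0.0388008²)^½ ≈ 0.0675437 m.
That is 0.0675437 m = 6.7544 cm.

7 cm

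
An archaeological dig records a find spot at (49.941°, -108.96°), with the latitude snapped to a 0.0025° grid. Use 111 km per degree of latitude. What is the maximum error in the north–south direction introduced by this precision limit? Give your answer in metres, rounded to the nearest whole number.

With a 0.0025° grid the true value lies within half a step, ±0.0025°/2 = ±0.00125°, of the stored one.
North–south distance: 0.00125° × 111000 m/° = 138.75 m.

139 metres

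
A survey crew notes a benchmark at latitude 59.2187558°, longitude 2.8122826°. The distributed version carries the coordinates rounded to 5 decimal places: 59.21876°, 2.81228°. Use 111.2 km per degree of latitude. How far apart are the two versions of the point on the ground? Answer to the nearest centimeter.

Δlat = 59.2187558 − 59.21876 = -0.0000042°; Δlon = 2.8122826 − 2.81228 = +0.0000026°.
N–S: -0.0000042° × 111200 m/° = -0.46704 m.
E–W at 59.2188°: 0.0000026° × 111200 × cos 59.2188° = 0.0000026 × 111200 × 0.5118 ≈ 0.147961 m.
Distance: √(0.46704² + 0.147961²) ≈ 0.489917 m.
That is 0.489917 m = 48.992 cm.

49 centimeters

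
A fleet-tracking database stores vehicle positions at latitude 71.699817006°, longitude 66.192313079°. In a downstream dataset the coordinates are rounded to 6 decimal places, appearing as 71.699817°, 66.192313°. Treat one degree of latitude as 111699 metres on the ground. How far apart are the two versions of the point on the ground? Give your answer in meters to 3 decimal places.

0.003 meters

Δlat = 71.699817006 − 71.699817 = +0.000000006°; Δlon = 66.192313079 − 66.192313 = +0.000000079°.
North–south shift: 0.000000006 × 111699 = 0.000670195 m.
E–W at 71.6998°: 0.000000079° × 111699 × cos 71.6998° = 0.000000079 × 111699 × 0.3140 ≈ 0.00277077 m.
Combined displacement = (0.000670195² + 0.00277077²)^½ ≈ 0.00285067 m.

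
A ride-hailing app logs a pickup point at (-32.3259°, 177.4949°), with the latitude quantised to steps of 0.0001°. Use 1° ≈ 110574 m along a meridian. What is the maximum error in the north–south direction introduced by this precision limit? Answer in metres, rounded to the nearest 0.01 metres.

With a 0.0001° grid the true value lies within half a step, ±0.0001°/2 = ±5e-05°, of the stored one.
North–south distance: 5e-05° × 110574 m/° = 5.5287 m.

5.53 metres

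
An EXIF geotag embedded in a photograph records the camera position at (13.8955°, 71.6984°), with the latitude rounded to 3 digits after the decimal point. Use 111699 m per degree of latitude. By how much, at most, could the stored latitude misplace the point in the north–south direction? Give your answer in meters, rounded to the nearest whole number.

Rounding to 3 decimal places leaves the latitude within ±0.0005° of the true value.
North–south distance: 0.0005° × 111699 m/° = 55.8495 m.

56 meters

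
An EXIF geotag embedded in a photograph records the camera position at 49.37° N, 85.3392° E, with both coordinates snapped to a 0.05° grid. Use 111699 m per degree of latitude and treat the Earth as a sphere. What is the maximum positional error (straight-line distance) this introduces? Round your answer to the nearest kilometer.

3 kilometers

With a 0.05° grid the true value lies within half a step, ±0.05°/2 = ±0.025°, of the stored one.
N–S: 0.025° × 111699 m/° = 2792.48 m.
East–west component at 49.37°: 0.025° × 111699 × cos 49.37° ≈ 0.025 × 72735.2 ≈ 1818.38 m.
Worst case both components are at the extreme and orthogonal: √(2792.48² + 1818.38²) ≈ 3332.33 m.
That is 3332.33 m = 3.3323 km.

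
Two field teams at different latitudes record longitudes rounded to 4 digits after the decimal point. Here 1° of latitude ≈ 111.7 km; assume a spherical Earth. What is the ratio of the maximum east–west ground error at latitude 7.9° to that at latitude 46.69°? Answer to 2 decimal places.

1.44

Rounding to 4 decimal places leaves the longitude within ±5e-05° of the true value.
Error at 7.9° = 5e-05° × 111700 × cos 7.9° ≈ 5.585 × 0.9905 = 5.532 m.
At 46.69°: 5e-05° × 111700 × cos 46.69° = 5e-05 × 111700 × 0.6859 ≈ 3.831 m.
Ratio: 5.532 / 3.831 = cos 7.9° / cos 46.69° ≈ 1.4440.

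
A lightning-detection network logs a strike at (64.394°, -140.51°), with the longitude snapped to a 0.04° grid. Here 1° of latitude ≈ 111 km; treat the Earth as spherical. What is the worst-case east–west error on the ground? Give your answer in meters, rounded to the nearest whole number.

With a 0.04° grid the true value lies within half a step, ±0.04°/2 = ±0.02°, of the stored one.
At latitude 64.394° a degree of longitude spans 111000 m × cos 64.394° = 111000 × 0.4322 ≈ 47972 m.
East–west error: 0.02° × 47972 m/° ≈ 959.44 m.

959 meters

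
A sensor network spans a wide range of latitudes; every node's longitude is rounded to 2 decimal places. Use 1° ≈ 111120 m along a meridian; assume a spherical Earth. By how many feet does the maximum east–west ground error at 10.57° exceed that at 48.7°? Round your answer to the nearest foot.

589 feet

Rounding to 2 decimal places leaves the longitude within ±0.005° of the true value.
At 10.57°: 0.005° × 111120 × cos 10.57° = 0.005 × 111120 × 0.9830 ≈ 546.17 m.
Error at 48.7° = 0.005° × 111120 × cos 48.7° ≈ 555.6 × 0.6600 = 366.7 m.
So the lower-latitude error exceeds the higher by 546.17 − 366.7 = 179.48 m.
Converting: 179.475 m × 3.2808 ft/m ≈ 588.83 ft.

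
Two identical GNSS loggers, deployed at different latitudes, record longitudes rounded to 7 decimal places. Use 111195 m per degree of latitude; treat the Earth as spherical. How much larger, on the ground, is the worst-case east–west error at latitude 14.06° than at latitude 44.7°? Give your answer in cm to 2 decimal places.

0.14 cm

Rounding to 7 decimal places leaves the longitude within ±5e-08° of the true value.
Error at 14.06° = 5e-08° × 111195 × cos 14.06° ≈ 0.0055597 × 0.9700 = 0.0053932 m.
Error at 44.7° = 5e-08° × 111195 × cos 44.7° ≈ 0.0055597 × 0.7108 = 0.0039519 m.
So the lower-latitude error exceeds the higher by 0.0053932 − 0.0039519 = 0.0014413 m.
That is 0.00144132 m = 0.14413 cm.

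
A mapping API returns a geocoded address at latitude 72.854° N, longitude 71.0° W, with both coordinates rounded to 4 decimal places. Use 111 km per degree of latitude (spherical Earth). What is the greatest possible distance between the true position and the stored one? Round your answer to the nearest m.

Rounding to 4 decimal places leaves each coordinate within ±5e-05° of the true value.
North–south component: 5e-05° × 111000 = 5.55 m.
East–west component at 72.854°: 5e-05° × 111000 × cos 72.854° ≈ 5e-05 × 32723.6 ≈ 1.63618 m.
Worst case both components are at the extreme and orthogonal: √(5.55² + 1.63618²) ≈ 5.78616 m.

6 m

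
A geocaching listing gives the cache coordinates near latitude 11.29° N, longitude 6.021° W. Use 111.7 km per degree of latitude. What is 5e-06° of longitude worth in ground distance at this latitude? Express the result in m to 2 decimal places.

0.55 m

5e-06° of longitude at 11.29° is 5e-06 × 111700 × cos 11.29° ≈ 5e-06 × 109538 = 0.547692 m.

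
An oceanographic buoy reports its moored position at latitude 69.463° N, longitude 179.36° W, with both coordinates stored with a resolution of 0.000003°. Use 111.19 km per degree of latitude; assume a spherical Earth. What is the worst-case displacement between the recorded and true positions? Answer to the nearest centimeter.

18 centimeters

With a 0.000003° grid the true value lies within half a step, ±0.000003°/2 = ±1.5e-06°, of the stored one.
N–S: 1.5e-06° × 111190 m/° = 0.166785 m.
Longitude error → 1.5e-06 × 111190 × cos 69.463° = 1.5e-06 × 111190 × 0.3508 ≈ 0.0585102 m.
The two errors are perpendicular, so the maximum displacement is √(0.166785² + 0.0585102²) ≈ 0.17675 m.
That is 0.17675 m = 17.675 cm.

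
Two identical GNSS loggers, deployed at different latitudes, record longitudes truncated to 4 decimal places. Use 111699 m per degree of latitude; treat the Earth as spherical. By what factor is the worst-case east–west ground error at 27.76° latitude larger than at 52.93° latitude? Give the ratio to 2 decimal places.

Truncating at 4 decimal places can drop up to a full unit in the last place, so the longitude may be off by as much as 0.0001°.
Error at 27.76° = 0.0001° × 111699 × cos 27.76° ≈ 11.17 × 0.8849 = 9.8843 m.
At 52.93°: 0.0001° × 111699 × cos 52.93° = 0.0001 × 111699 × 0.6028 ≈ 6.7331 m.
Ratio: 9.8843 / 6.7331 = cos 27.76° / cos 52.93° ≈ 1.4680.

1.47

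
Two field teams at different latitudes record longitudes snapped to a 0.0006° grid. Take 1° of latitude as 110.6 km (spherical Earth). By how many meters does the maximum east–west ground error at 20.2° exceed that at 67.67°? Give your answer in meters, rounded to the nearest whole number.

19 meters

With a 0.0006° grid the true value lies within half a step, ±0.0006°/2 = ±0.0003°, of the stored one.
At 20.2°: 0.0003° × 110600 × cos 20.2° = 0.0003 × 110600 × 0.9385 ≈ 31.139 m.
At 67.67°: 0.0003° × 110600 × cos 67.67° = 0.0003 × 110600 × 0.3799 ≈ 12.606 m.
Difference: 31.139 − 12.606 = 18.533 m.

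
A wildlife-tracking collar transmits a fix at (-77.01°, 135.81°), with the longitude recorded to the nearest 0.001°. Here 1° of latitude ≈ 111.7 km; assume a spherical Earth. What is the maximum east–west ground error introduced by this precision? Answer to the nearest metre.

Rounding to 3 decimal places leaves the longitude within ±0.0005° of the true value.
Parallels shrink by cos φ, so at 77.01° a degree of longitude is 111700 × 0.2248 ≈ 25108 m.
East–west error: 0.0005° × 25108 m/° ≈ 12.554 m.

13 metres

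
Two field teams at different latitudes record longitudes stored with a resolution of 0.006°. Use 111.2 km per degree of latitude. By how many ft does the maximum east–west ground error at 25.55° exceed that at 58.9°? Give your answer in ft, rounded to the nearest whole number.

422 ft

With a 0.006° grid the true value lies within half a step, ±0.006°/2 = ±0.003°, of the stored one.
At 25.55°: 0.003° × 111200 × cos 25.55° = 0.003 × 111200 × 0.9022 ≈ 300.98 m.
Error at 58.9° = 0.003° × 111200 × cos 58.9° ≈ 333.6 × 0.5165 = 172.32 m.
So the lower-latitude error exceeds the higher by 300.98 − 172.32 = 128.66 m.
Converting: 128.661 m × 3.2808 ft/m ≈ 422.12 ft.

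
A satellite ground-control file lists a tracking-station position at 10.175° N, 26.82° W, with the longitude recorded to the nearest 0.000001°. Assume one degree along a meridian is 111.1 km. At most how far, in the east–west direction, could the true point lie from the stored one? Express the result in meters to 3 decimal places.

Rounding to 6 decimal places leaves the longitude within ±5e-07° of the true value.
At latitude 10.175° a degree of longitude spans 111100 m × cos 10.175° = 111100 × 0.9843 ≈ 109353 m.
East–west error: 5e-07° × 109353 m/° ≈ 0.0546764 m.

0.055 meters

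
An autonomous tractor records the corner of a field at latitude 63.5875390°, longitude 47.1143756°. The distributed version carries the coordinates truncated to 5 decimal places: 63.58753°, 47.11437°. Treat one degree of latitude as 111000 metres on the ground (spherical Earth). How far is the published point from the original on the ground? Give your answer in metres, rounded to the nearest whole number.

1 metres

Δlat = 63.5875390 − 63.58753 = +0.0000090°; Δlon = 47.1143756 − 47.11437 = +0.0000056°.
N–S: 0.0000090° × 111000 m/° = 0.999 m.
E–W at 63.5875°: 0.0000056° × 111000 × cos 63.5875° = 0.0000056 × 111000 × 0.4448 ≈ 0.276506 m.
Hypotenuse of the two orthogonal shifts: √(0.999² + 0.276506²) = 1.03656 m.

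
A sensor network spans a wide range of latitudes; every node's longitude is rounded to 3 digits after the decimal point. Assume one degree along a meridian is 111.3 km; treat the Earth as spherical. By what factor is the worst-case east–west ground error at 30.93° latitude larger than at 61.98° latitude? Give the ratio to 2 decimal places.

1.83

Rounding to 3 decimal places leaves the longitude within ±0.0005° of the true value.
At 30.93°: 0.0005° × 111300 × cos 30.93° = 0.0005 × 111300 × 0.8578 ≈ 47.736 m.
Error at 61.98° = 0.0005° × 111300 × cos 61.98° ≈ 55.65 × 0.4698 = 26.143 m.
The ratio reduces to cos 30.93° / cos 61.98° = 0.8578/0.4698 ≈ 1.8260.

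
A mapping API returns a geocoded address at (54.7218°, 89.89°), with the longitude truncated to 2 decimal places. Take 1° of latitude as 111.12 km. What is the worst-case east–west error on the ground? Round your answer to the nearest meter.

Truncating at 2 decimal places can drop up to a full unit in the last place, so the longitude may be off by as much as 0.01°.
Parallels shrink by cos φ, so at 54.7218° a degree of longitude is 111120 × 0.5775 ≈ 64177 m.
East–west error: 0.01° × 64177 m/° ≈ 641.77 m.

642 meters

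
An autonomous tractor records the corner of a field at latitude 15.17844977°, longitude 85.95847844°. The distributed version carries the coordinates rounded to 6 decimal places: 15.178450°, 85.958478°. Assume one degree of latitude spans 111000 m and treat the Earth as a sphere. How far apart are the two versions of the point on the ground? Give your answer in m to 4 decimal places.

0.0536 m

The latitude changed by -0.00000023° and the longitude by +0.00000044°.
N–S: -0.00000023° × 111000 m/° = -0.02553 m.
E–W at 15.1784°: 0.00000044° × 111000 × cos 15.1784° = 0.00000044 × 111000 × 0.9651 ≈ 0.0471362 m.
Distance: √(0.02553² + 0.0471362²) ≈ 0.053606 m.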